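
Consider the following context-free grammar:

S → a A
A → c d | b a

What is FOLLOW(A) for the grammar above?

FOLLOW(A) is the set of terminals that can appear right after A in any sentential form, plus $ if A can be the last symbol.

We compute FOLLOW(A) using the standard algorithm.
FOLLOW(S) starts with {$}.
FIRST(A) = {b, c}
FIRST(S) = {a}
FOLLOW(A) = {$}
FOLLOW(S) = {$}
Therefore, FOLLOW(A) = {$}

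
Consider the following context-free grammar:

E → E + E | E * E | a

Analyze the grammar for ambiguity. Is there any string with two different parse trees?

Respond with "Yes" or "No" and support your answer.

Yes - the string 'a * a + a * a + a' has two distinct parse trees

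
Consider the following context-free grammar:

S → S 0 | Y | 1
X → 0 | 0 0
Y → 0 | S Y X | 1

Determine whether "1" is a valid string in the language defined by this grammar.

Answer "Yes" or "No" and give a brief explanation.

Yes - a valid derivation exists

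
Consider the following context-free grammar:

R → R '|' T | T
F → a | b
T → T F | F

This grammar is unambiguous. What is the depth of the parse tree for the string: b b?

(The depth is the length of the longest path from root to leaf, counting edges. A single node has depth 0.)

4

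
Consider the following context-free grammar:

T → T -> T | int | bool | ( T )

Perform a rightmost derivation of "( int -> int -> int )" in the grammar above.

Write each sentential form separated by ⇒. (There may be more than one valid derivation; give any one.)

T ⇒ ( T ) ⇒ ( T -> T ) ⇒ ( T -> T -> T ) ⇒ ( T -> T -> int ) ⇒ ( T -> int -> int ) ⇒ ( int -> int -> int )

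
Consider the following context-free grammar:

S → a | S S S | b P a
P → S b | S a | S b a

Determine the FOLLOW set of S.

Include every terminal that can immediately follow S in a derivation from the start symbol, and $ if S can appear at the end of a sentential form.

We compute FOLLOW(S) using the standard algorithm.
FOLLOW(S) starts with {$}.
FIRST(P) = {a, b}
FIRST(S) = {a, b}
FOLLOW(P) = {a}
FOLLOW(S) = {$, a, b}
Therefore, FOLLOW(S) = {$, a, b}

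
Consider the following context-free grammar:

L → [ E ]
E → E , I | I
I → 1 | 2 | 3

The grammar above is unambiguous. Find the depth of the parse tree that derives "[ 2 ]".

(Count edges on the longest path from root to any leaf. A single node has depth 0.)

3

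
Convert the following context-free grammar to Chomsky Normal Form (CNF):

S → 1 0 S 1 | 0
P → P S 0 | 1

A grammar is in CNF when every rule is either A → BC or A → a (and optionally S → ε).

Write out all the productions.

T1 → 1; T0 → 0; S → 0; P → 1; S → T1 X0; X0 → T0 X1; X1 → S T1; P → P X2; X2 → S T0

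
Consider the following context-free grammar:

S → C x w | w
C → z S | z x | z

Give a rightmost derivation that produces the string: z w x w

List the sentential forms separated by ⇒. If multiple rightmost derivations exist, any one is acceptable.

S ⇒ C x w ⇒ z S x w ⇒ z w x w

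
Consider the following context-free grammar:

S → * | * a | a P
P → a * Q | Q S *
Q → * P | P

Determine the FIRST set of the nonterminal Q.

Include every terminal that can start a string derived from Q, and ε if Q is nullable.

We compute FIRST(Q) using the standard algorithm.
FIRST(P) = {*, a}
FIRST(Q) = {*, a}
FIRST(S) = {*, a}
Therefore, FIRST(Q) = {*, a}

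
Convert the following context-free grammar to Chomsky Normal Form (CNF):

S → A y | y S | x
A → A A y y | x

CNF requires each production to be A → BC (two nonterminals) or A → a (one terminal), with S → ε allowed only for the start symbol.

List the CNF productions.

TY → y; S → x; A → x; S → A TY; S → TY S; A → A X0; X0 → A X1; X1 → TY TY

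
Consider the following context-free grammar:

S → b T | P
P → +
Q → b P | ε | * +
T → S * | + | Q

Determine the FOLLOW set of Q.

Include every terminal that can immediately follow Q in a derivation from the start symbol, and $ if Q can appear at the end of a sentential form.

We compute FOLLOW(Q) using the standard algorithm.
FOLLOW(S) starts with {$}.
FIRST(P) = {+}
FIRST(Q) = {*, b, ε}
FIRST(S) = {+, b}
FIRST(T) = {*, +, b, ε}
FOLLOW(P) = {$, *}
FOLLOW(Q) = {$, *}
FOLLOW(S) = {$, *}
FOLLOW(T) = {$, *}
Therefore, FOLLOW(Q) = {$, *}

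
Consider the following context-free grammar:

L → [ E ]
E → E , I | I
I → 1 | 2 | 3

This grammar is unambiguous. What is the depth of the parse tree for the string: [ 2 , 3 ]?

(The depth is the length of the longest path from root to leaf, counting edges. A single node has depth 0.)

4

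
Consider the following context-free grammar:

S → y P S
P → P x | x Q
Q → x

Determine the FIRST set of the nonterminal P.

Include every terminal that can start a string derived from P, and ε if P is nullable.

We compute FIRST(P) using the standard algorithm.
FIRST(P) = {x}
FIRST(Q) = {x}
FIRST(S) = {y}
Therefore, FIRST(P) = {x}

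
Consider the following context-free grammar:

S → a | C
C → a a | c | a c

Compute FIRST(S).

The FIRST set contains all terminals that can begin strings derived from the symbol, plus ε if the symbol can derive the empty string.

We compute FIRST(S) using the standard algorithm.
FIRST(C) = {a, c}
FIRST(S) = {a, c}
Therefore, FIRST(S) = {a, c}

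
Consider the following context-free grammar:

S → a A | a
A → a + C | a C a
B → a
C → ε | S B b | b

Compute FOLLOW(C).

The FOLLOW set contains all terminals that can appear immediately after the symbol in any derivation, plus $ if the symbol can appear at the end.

We compute FOLLOW(C) using the standard algorithm.
FOLLOW(S) starts with {$}.
FIRST(A) = {a}
FIRST(B) = {a}
FIRST(C) = {a, b, ε}
FIRST(S) = {a}
FOLLOW(A) = {$, a}
FOLLOW(B) = {b}
FOLLOW(C) = {$, a}
FOLLOW(S) = {$, a}
Therefore, FOLLOW(C) = {$, a}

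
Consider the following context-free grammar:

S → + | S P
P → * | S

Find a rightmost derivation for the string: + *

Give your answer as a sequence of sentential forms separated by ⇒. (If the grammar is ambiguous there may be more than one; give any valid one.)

S ⇒ S P ⇒ S * ⇒ + *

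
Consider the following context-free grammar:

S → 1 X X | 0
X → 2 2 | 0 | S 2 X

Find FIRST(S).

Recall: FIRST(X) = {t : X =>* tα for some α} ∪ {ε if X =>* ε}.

We compute FIRST(S) using the standard algorithm.
FIRST(S) = {0, 1}
FIRST(X) = {0, 1, 2}
Therefore, FIRST(S) = {0, 1}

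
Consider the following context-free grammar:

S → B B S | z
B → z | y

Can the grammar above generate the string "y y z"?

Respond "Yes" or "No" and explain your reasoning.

Yes - a valid derivation exists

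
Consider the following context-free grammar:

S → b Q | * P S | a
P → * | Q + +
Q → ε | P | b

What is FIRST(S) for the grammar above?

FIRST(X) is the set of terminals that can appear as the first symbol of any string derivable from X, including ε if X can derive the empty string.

We compute FIRST(S) using the standard algorithm.
FIRST(P) = {*, +, b}
FIRST(Q) = {*, +, b, ε}
FIRST(S) = {*, a, b}
Therefore, FIRST(S) = {*, a, b}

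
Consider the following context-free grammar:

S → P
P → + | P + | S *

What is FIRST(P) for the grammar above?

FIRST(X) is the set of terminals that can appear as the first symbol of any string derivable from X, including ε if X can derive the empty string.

We compute FIRST(P) using the standard algorithm.
FIRST(P) = {+}
FIRST(S) = {+}
Therefore, FIRST(P) = {+}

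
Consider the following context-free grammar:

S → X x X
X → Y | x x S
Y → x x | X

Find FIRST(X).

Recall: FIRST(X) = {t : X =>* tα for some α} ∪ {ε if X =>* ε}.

We compute FIRST(X) using the standard algorithm.
FIRST(S) = {x}
FIRST(X) = {x}
FIRST(Y) = {x}
Therefore, FIRST(X) = {x}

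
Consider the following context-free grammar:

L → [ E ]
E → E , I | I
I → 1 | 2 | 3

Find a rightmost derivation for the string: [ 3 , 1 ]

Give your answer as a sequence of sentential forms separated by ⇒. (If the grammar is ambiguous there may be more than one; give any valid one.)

L ⇒ [ E ] ⇒ [ E , I ] ⇒ [ E , 1 ] ⇒ [ I , 1 ] ⇒ [ 3 , 1 ]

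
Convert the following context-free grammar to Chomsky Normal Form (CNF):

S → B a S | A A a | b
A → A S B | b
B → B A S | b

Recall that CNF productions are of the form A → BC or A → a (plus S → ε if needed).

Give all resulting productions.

TA → a; S → b; A → b; B → b; S → B X0; X0 → TA S; S → A X1; X1 → A TA; A → A X2; X2 → S B; B → B X3; X3 → A S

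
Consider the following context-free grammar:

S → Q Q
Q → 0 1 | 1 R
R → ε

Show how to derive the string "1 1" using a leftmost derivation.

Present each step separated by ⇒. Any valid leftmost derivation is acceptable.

S ⇒ Q Q ⇒ 1 R Q ⇒ 1 Q ⇒ 1 1 R ⇒ 1 1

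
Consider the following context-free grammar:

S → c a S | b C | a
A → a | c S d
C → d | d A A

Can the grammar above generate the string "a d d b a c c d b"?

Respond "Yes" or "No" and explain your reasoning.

No - no valid derivation exists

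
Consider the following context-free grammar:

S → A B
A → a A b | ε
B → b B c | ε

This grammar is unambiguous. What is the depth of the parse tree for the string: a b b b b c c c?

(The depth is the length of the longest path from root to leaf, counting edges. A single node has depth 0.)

5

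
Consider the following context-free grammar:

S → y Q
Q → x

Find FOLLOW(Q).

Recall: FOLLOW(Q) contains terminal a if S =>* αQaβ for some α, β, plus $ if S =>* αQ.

We compute FOLLOW(Q) using the standard algorithm.
FOLLOW(S) starts with {$}.
FIRST(Q) = {x}
FIRST(S) = {y}
FOLLOW(Q) = {$}
FOLLOW(S) = {$}
Therefore, FOLLOW(Q) = {$}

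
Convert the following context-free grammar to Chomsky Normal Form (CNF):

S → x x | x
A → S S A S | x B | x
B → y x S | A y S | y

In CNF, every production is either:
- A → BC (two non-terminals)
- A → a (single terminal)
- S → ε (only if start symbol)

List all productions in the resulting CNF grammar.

TX → x; S → x; A → x; TY → y; B → y; S → TX TX; A → S X0; X0 → S X1; X1 → A S; A → TX B; B → TY X2; X2 → TX S; B → A X3; X3 → TY S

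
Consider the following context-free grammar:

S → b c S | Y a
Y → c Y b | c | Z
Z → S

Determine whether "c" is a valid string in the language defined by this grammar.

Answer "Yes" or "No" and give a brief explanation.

No - no valid derivation exists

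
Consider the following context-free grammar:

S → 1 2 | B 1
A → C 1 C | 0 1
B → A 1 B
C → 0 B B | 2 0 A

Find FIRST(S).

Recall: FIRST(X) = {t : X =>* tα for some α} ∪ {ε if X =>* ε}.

We compute FIRST(S) using the standard algorithm.
FIRST(A) = {0, 2}
FIRST(B) = {0, 2}
FIRST(C) = {0, 2}
FIRST(S) = {0, 1, 2}
Therefore, FIRST(S) = {0, 1, 2}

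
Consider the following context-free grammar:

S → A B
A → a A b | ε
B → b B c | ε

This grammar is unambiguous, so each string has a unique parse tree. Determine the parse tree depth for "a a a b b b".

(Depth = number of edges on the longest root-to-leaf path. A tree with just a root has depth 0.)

5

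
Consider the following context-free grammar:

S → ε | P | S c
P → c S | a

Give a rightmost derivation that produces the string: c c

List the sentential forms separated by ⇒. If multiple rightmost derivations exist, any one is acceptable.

S ⇒ S c ⇒ S c c ⇒ c c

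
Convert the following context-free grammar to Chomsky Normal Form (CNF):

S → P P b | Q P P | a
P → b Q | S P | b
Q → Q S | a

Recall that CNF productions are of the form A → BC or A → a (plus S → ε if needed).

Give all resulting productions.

TB → b; S → a; P → b; Q → a; S → P X0; X0 → P TB; S → Q X1; X1 → P P; P → TB Q; P → S P; Q → Q S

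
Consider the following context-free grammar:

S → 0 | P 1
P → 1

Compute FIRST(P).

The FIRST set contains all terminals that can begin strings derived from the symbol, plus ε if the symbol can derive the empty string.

We compute FIRST(P) using the standard algorithm.
FIRST(P) = {1}
FIRST(S) = {0, 1}
Therefore, FIRST(P) = {1}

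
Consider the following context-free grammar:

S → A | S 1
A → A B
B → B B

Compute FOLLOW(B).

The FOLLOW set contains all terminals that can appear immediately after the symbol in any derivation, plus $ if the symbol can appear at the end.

We compute FOLLOW(B) using the standard algorithm.
FOLLOW(S) starts with {$}.
FIRST(A) = {}
FIRST(B) = {}
FIRST(S) = {}
FOLLOW(A) = {$, 1}
FOLLOW(B) = {$, 1}
FOLLOW(S) = {$, 1}
Therefore, FOLLOW(B) = {$, 1}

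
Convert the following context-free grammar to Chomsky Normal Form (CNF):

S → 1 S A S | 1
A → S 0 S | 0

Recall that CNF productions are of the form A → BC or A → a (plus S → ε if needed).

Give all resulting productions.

T1 → 1; S → 1; T0 → 0; A → 0; S → T1 X0; X0 → S X1; X1 → A S; A → S X2; X2 → T0 S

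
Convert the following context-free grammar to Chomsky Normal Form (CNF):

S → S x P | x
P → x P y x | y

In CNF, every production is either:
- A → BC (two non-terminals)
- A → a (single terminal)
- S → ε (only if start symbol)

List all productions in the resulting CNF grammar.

TX → x; S → x; TY → y; P → y; S → S X0; X0 → TX P; P → TX X1; X1 → P X2; X2 → TY TX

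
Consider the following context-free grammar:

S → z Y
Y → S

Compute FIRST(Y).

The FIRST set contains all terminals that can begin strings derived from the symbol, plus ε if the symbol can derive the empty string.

We compute FIRST(Y) using the standard algorithm.
FIRST(S) = {z}
FIRST(Y) = {z}
Therefore, FIRST(Y) = {z}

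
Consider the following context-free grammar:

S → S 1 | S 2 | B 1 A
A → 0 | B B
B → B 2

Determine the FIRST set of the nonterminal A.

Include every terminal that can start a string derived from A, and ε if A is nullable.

We compute FIRST(A) using the standard algorithm.
FIRST(A) = {0}
FIRST(B) = {}
FIRST(S) = {}
Therefore, FIRST(A) = {0}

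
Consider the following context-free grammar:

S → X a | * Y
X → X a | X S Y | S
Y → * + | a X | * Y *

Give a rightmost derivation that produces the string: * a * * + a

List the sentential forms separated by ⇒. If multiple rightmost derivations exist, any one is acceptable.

S ⇒ * Y ⇒ * a X ⇒ * a X a ⇒ * a S a ⇒ * a * Y a ⇒ * a * * + a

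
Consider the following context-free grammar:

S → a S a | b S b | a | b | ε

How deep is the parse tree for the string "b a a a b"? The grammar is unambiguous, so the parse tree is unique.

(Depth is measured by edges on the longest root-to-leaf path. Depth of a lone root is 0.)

3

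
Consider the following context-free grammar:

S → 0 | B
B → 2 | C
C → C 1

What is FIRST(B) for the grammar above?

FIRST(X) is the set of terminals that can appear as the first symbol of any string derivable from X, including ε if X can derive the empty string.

We compute FIRST(B) using the standard algorithm.
FIRST(B) = {2}
FIRST(C) = {}
FIRST(S) = {0, 2}
Therefore, FIRST(B) = {2}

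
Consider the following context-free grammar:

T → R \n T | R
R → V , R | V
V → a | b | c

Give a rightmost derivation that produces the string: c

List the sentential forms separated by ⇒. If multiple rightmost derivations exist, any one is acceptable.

T ⇒ R ⇒ V ⇒ c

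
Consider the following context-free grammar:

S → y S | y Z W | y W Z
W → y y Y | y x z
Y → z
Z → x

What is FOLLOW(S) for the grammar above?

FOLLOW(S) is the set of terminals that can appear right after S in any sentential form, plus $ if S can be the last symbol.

We compute FOLLOW(S) using the standard algorithm.
FOLLOW(S) starts with {$}.
FIRST(S) = {y}
FIRST(W) = {y}
FIRST(Y) = {z}
FIRST(Z) = {x}
FOLLOW(S) = {$}
FOLLOW(W) = {$, x}
FOLLOW(Y) = {$, x}
FOLLOW(Z) = {$, y}
Therefore, FOLLOW(S) = {$}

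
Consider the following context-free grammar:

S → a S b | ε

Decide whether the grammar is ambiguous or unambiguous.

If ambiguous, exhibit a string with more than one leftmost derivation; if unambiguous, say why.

Unambiguous - every string in the language has a unique leftmost derivation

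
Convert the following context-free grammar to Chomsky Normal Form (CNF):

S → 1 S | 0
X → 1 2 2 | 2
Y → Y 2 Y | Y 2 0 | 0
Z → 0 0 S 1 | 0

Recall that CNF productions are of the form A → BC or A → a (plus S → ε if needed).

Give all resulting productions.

T1 → 1; S → 0; T2 → 2; X → 2; T0 → 0; Y → 0; Z → 0; S → T1 S; X → T1 X0; X0 → T2 T2; Y → Y X1; X1 → T2 Y; Y → Y X2; X2 → T2 T0; Z → T0 X3; X3 → T0 X4; X4 → S T1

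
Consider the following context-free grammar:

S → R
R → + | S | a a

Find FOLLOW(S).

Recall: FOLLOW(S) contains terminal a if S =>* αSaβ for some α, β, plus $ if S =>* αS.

We compute FOLLOW(S) using the standard algorithm.
FOLLOW(S) starts with {$}.
FIRST(R) = {+, a}
FIRST(S) = {+, a}
FOLLOW(R) = {$}
FOLLOW(S) = {$}
Therefore, FOLLOW(S) = {$}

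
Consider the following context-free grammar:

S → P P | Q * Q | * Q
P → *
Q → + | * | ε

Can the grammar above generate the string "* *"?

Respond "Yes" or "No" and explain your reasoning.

Yes - a valid derivation exists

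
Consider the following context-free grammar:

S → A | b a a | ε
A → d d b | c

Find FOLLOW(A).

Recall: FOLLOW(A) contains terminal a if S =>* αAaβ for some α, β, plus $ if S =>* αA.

We compute FOLLOW(A) using the standard algorithm.
FOLLOW(S) starts with {$}.
FIRST(A) = {c, d}
FIRST(S) = {b, c, d, ε}
FOLLOW(A) = {$}
FOLLOW(S) = {$}
Therefore, FOLLOW(A) = {$}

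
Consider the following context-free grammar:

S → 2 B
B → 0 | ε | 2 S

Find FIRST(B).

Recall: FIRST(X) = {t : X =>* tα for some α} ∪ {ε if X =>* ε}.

We compute FIRST(B) using the standard algorithm.
FIRST(B) = {0, 2, ε}
FIRST(S) = {2}
Therefore, FIRST(B) = {0, 2, ε}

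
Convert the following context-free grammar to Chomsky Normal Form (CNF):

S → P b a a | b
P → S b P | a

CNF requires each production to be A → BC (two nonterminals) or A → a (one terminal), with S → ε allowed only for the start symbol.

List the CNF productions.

TB → b; TA → a; S → b; P → a; S → P X0; X0 → TB X1; X1 → TA TA; P → S X2; X2 → TB P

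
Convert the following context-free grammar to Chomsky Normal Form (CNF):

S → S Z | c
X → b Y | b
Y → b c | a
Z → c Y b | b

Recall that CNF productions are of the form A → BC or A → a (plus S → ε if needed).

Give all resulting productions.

S → c; TB → b; X → b; TC → c; Y → a; Z → b; S → S Z; X → TB Y; Y → TB TC; Z → TC X0; X0 → Y TB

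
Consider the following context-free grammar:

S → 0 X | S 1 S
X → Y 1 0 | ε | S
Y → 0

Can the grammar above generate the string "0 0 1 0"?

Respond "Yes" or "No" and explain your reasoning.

Yes - a valid derivation exists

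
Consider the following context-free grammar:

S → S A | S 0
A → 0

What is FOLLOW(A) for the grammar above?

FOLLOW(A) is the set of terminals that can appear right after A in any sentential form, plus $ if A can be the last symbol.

We compute FOLLOW(A) using the standard algorithm.
FOLLOW(S) starts with {$}.
FIRST(A) = {0}
FIRST(S) = {}
FOLLOW(A) = {$, 0}
FOLLOW(S) = {$, 0}
Therefore, FOLLOW(A) = {$, 0}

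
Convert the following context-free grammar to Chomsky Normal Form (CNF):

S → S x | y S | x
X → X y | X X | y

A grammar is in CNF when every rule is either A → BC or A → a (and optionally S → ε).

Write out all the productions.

TX → x; TY → y; S → x; X → y; S → S TX; S → TY S; X → X TY; X → X X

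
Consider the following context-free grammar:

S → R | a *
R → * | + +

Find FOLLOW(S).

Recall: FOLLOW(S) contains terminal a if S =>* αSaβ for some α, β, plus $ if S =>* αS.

We compute FOLLOW(S) using the standard algorithm.
FOLLOW(S) starts with {$}.
FIRST(R) = {*, +}
FIRST(S) = {*, +, a}
FOLLOW(R) = {$}
FOLLOW(S) = {$}
Therefore, FOLLOW(S) = {$}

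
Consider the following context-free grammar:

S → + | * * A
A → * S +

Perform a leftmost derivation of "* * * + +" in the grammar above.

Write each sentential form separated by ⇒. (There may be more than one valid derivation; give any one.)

S ⇒ * * A ⇒ * * * S + ⇒ * * * + +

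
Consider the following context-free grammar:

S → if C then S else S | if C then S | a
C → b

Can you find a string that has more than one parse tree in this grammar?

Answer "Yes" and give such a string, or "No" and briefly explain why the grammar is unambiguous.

Yes - the string 'if b then if b then a else a' has two distinct parse trees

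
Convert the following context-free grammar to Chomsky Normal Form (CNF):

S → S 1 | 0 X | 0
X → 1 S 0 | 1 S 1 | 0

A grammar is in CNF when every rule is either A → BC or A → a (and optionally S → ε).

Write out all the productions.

T1 → 1; T0 → 0; S → 0; X → 0; S → S T1; S → T0 X; X → T1 X0; X0 → S T0; X → T1 X1; X1 → S T1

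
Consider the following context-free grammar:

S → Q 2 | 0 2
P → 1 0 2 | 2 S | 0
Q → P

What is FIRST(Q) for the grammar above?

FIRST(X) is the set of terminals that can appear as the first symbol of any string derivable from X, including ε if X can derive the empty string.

We compute FIRST(Q) using the standard algorithm.
FIRST(P) = {0, 1, 2}
FIRST(Q) = {0, 1, 2}
FIRST(S) = {0, 1, 2}
Therefore, FIRST(Q) = {0, 1, 2}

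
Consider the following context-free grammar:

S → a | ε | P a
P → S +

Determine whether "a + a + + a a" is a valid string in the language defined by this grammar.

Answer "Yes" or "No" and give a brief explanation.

No - no valid derivation exists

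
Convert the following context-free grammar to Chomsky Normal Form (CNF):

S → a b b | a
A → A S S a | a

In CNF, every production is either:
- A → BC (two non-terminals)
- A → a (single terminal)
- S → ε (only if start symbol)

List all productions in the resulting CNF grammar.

TA → a; TB → b; S → a; A → a; S → TA X0; X0 → TB TB; A → A X1; X1 → S X2; X2 → S TA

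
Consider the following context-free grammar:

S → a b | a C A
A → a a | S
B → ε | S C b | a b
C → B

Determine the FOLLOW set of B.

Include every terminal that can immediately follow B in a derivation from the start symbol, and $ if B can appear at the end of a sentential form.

We compute FOLLOW(B) using the standard algorithm.
FOLLOW(S) starts with {$}.
FIRST(A) = {a}
FIRST(B) = {a, ε}
FIRST(C) = {a, ε}
FIRST(S) = {a}
FOLLOW(A) = {$, a, b}
FOLLOW(B) = {a, b}
FOLLOW(C) = {a, b}
FOLLOW(S) = {$, a, b}
Therefore, FOLLOW(B) = {a, b}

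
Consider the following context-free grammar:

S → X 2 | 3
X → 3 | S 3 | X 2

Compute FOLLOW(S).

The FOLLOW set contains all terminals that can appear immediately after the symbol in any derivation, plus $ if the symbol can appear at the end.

We compute FOLLOW(S) using the standard algorithm.
FOLLOW(S) starts with {$}.
FIRST(S) = {3}
FIRST(X) = {3}
FOLLOW(S) = {$, 3}
FOLLOW(X) = {2}
Therefore, FOLLOW(S) = {$, 3}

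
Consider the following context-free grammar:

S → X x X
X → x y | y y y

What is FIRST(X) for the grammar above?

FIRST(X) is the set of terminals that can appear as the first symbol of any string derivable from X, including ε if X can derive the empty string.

We compute FIRST(X) using the standard algorithm.
FIRST(S) = {x, y}
FIRST(X) = {x, y}
Therefore, FIRST(X) = {x, y}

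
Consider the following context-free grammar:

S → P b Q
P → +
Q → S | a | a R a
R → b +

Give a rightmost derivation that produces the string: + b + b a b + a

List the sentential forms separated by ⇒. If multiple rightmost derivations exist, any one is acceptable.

S ⇒ P b Q ⇒ P b S ⇒ P b P b Q ⇒ P b P b a R a ⇒ P b P b a b + a ⇒ P b + b a b + a ⇒ + b + b a b + a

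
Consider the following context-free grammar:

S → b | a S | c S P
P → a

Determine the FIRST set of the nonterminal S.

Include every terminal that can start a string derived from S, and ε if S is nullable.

We compute FIRST(S) using the standard algorithm.
FIRST(P) = {a}
FIRST(S) = {a, b, c}
Therefore, FIRST(S) = {a, b, c}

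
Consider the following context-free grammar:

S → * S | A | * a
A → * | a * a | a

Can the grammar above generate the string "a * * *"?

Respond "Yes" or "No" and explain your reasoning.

No - no valid derivation exists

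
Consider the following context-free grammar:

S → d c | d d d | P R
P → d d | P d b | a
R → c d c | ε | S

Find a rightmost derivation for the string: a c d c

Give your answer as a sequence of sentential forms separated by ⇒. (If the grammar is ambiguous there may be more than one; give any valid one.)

S ⇒ P R ⇒ P c d c ⇒ a c d c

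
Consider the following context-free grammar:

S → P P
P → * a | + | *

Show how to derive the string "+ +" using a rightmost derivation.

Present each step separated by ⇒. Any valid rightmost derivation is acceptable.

S ⇒ P P ⇒ P + ⇒ + +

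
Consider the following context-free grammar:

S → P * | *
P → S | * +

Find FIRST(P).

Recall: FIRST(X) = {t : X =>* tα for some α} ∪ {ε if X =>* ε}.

We compute FIRST(P) using the standard algorithm.
FIRST(P) = {*}
FIRST(S) = {*}
Therefore, FIRST(P) = {*}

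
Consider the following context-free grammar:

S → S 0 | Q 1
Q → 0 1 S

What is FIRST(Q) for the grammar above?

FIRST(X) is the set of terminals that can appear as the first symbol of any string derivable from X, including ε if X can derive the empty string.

We compute FIRST(Q) using the standard algorithm.
FIRST(Q) = {0}
FIRST(S) = {0}
Therefore, FIRST(Q) = {0}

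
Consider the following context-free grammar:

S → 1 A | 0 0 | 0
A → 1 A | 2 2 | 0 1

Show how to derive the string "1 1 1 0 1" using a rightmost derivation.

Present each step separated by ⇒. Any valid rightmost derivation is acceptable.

S ⇒ 1 A ⇒ 1 1 A ⇒ 1 1 1 A ⇒ 1 1 1 0 1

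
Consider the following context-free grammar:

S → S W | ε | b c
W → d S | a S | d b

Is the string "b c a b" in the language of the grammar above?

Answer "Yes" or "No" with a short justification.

No - no valid derivation exists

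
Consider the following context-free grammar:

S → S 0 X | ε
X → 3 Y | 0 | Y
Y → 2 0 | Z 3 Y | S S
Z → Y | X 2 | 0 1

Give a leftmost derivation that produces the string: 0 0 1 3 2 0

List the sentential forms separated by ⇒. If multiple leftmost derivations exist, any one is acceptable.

S ⇒ S 0 X ⇒ 0 X ⇒ 0 Y ⇒ 0 Z 3 Y ⇒ 0 0 1 3 Y ⇒ 0 0 1 3 2 0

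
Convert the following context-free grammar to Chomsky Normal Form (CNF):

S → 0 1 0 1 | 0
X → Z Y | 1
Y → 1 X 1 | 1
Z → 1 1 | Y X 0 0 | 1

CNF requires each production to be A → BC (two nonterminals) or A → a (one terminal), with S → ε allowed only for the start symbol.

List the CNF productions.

T0 → 0; T1 → 1; S → 0; X → 1; Y → 1; Z → 1; S → T0 X0; X0 → T1 X1; X1 → T0 T1; X → Z Y; Y → T1 X2; X2 → X T1; Z → T1 T1; Z → Y X3; X3 → X X4; X4 → T0 T0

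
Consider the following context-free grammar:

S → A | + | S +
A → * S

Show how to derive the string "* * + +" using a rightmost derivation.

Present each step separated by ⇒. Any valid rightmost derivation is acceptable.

S ⇒ A ⇒ * S ⇒ * A ⇒ * * S ⇒ * * S + ⇒ * * + +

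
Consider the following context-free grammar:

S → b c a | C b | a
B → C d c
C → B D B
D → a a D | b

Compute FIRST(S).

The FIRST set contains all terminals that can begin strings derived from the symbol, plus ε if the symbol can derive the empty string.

We compute FIRST(S) using the standard algorithm.
FIRST(B) = {}
FIRST(C) = {}
FIRST(D) = {a, b}
FIRST(S) = {a, b}
Therefore, FIRST(S) = {a, b}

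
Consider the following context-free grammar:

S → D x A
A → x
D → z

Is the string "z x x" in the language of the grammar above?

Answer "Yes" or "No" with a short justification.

Yes - a valid derivation exists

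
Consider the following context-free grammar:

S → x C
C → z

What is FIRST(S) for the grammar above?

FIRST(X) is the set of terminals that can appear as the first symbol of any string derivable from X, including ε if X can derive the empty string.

We compute FIRST(S) using the standard algorithm.
FIRST(C) = {z}
FIRST(S) = {x}
Therefore, FIRST(S) = {x}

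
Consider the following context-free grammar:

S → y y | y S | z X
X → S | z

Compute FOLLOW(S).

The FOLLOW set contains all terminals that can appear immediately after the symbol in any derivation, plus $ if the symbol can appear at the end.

We compute FOLLOW(S) using the standard algorithm.
FOLLOW(S) starts with {$}.
FIRST(S) = {y, z}
FIRST(X) = {y, z}
FOLLOW(S) = {$}
FOLLOW(X) = {$}
Therefore, FOLLOW(S) = {$}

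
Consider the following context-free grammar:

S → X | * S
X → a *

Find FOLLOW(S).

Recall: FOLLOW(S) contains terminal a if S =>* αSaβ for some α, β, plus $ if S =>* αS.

We compute FOLLOW(S) using the standard algorithm.
FOLLOW(S) starts with {$}.
FIRST(S) = {*, a}
FIRST(X) = {a}
FOLLOW(S) = {$}
FOLLOW(X) = {$}
Therefore, FOLLOW(S) = {$}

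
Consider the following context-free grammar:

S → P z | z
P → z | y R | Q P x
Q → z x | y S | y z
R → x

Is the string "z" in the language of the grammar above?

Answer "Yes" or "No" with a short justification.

Yes - a valid derivation exists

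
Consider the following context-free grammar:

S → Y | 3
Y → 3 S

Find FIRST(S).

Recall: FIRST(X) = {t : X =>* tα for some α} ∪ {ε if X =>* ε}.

We compute FIRST(S) using the standard algorithm.
FIRST(S) = {3}
FIRST(Y) = {3}
Therefore, FIRST(S) = {3}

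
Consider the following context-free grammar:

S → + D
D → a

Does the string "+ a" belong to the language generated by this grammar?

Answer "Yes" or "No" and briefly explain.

Yes - a valid derivation exists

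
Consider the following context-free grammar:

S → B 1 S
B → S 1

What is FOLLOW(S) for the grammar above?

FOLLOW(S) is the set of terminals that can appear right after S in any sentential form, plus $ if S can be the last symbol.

We compute FOLLOW(S) using the standard algorithm.
FOLLOW(S) starts with {$}.
FIRST(B) = {}
FIRST(S) = {}
FOLLOW(B) = {1}
FOLLOW(S) = {$, 1}
Therefore, FOLLOW(S) = {$, 1}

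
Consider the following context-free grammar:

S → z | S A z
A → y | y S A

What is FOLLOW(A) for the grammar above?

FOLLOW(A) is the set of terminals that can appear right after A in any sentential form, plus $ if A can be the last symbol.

We compute FOLLOW(A) using the standard algorithm.
FOLLOW(S) starts with {$}.
FIRST(A) = {y}
FIRST(S) = {z}
FOLLOW(A) = {z}
FOLLOW(S) = {$, y}
Therefore, FOLLOW(A) = {z}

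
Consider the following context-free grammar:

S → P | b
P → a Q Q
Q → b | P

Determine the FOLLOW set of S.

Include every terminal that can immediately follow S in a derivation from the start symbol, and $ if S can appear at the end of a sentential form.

We compute FOLLOW(S) using the standard algorithm.
FOLLOW(S) starts with {$}.
FIRST(P) = {a}
FIRST(Q) = {a, b}
FIRST(S) = {a, b}
FOLLOW(P) = {$, a, b}
FOLLOW(Q) = {$, a, b}
FOLLOW(S) = {$}
Therefore, FOLLOW(S) = {$}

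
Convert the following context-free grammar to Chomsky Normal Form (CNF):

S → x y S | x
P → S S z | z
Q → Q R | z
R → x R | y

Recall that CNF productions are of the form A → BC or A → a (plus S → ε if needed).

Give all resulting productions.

TX → x; TY → y; S → x; TZ → z; P → z; Q → z; R → y; S → TX X0; X0 → TY S; P → S X1; X1 → S TZ; Q → Q R; R → TX R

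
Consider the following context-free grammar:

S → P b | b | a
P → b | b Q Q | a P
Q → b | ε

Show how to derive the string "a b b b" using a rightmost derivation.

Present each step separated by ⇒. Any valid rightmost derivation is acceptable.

S ⇒ P b ⇒ a P b ⇒ a b Q Q b ⇒ a b Q b b ⇒ a b b b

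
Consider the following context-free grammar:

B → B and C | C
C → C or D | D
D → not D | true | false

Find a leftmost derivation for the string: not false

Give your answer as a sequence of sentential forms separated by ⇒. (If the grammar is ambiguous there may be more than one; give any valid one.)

B ⇒ C ⇒ D ⇒ not D ⇒ not false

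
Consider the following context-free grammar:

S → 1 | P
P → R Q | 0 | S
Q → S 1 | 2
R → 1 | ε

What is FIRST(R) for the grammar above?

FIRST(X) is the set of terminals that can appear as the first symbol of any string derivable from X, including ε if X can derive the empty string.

We compute FIRST(R) using the standard algorithm.
FIRST(P) = {0, 1, 2}
FIRST(Q) = {0, 1, 2}
FIRST(R) = {1, ε}
FIRST(S) = {0, 1, 2}
Therefore, FIRST(R) = {1, ε}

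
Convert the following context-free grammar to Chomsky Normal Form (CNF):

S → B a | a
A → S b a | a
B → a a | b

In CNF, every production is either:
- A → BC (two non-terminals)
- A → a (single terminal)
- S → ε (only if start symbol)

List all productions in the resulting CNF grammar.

TA → a; S → a; TB → b; A → a; B → b; S → B TA; A → S X0; X0 → TB TA; B → TA TA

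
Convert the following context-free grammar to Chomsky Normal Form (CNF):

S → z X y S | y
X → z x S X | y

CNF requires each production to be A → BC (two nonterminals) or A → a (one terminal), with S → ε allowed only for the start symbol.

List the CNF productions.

TZ → z; TY → y; S → y; TX → x; X → y; S → TZ X0; X0 → X X1; X1 → TY S; X → TZ X2; X2 → TX X3; X3 → S X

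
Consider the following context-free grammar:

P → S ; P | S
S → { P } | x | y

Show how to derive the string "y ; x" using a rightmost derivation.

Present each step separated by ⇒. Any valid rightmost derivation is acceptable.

P ⇒ S ; P ⇒ S ; S ⇒ S ; x ⇒ y ; x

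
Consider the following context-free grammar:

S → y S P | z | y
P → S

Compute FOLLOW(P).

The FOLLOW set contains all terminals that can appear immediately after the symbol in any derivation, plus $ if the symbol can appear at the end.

We compute FOLLOW(P) using the standard algorithm.
FOLLOW(S) starts with {$}.
FIRST(P) = {y, z}
FIRST(S) = {y, z}
FOLLOW(P) = {$, y, z}
FOLLOW(S) = {$, y, z}
Therefore, FOLLOW(P) = {$, y, z}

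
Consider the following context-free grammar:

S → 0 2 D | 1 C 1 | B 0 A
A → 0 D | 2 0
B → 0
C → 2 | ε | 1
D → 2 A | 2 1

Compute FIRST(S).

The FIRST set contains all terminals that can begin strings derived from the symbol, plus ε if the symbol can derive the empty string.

We compute FIRST(S) using the standard algorithm.
FIRST(A) = {0, 2}
FIRST(B) = {0}
FIRST(C) = {1, 2, ε}
FIRST(D) = {2}
FIRST(S) = {0, 1}
Therefore, FIRST(S) = {0, 1}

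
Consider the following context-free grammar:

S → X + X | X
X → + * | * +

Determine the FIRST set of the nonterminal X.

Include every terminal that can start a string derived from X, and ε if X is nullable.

We compute FIRST(X) using the standard algorithm.
FIRST(S) = {*, +}
FIRST(X) = {*, +}
Therefore, FIRST(X) = {*, +}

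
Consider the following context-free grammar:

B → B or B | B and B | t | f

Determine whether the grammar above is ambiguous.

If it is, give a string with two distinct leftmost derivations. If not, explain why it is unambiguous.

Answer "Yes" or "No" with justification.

Yes - the string 'f and t and t and t or f' has two distinct leftmost derivations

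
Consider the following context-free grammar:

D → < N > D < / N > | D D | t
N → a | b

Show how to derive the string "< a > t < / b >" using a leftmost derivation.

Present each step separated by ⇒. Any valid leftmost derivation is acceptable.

D ⇒ < N > D < / N > ⇒ < a > D < / N > ⇒ < a > t < / N > ⇒ < a > t < / b >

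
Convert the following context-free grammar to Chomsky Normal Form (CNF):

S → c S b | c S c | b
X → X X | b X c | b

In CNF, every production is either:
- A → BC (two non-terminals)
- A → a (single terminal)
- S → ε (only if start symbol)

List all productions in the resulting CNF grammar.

TC → c; TB → b; S → b; X → b; S → TC X0; X0 → S TB; S → TC X1; X1 → S TC; X → X X; X → TB X2; X2 → X TC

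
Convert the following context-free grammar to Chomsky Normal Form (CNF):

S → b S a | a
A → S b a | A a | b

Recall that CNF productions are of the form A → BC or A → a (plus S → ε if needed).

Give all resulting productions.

TB → b; TA → a; S → a; A → b; S → TB X0; X0 → S TA; A → S X1; X1 → TB TA; A → A TA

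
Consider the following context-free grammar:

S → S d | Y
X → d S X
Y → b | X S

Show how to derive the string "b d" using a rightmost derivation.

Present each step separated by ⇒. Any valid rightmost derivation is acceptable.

S ⇒ S d ⇒ Y d ⇒ b d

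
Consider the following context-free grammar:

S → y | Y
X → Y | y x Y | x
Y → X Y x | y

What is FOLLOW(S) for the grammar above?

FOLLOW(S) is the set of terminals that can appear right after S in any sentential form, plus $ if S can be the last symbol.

We compute FOLLOW(S) using the standard algorithm.
FOLLOW(S) starts with {$}.
FIRST(S) = {x, y}
FIRST(X) = {x, y}
FIRST(Y) = {x, y}
FOLLOW(S) = {$}
FOLLOW(X) = {x, y}
FOLLOW(Y) = {$, x, y}
Therefore, FOLLOW(S) = {$}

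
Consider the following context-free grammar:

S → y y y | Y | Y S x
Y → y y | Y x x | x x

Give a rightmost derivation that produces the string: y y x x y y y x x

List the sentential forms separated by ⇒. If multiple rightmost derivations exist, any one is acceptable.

S ⇒ Y S x ⇒ Y Y S x x ⇒ Y Y y y y x x ⇒ Y x x y y y x x ⇒ y y x x y y y x x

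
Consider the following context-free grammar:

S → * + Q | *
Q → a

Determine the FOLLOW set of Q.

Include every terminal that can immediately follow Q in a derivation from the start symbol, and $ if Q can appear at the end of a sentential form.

We compute FOLLOW(Q) using the standard algorithm.
FOLLOW(S) starts with {$}.
FIRST(Q) = {a}
FIRST(S) = {*}
FOLLOW(Q) = {$}
FOLLOW(S) = {$}
Therefore, FOLLOW(Q) = {$}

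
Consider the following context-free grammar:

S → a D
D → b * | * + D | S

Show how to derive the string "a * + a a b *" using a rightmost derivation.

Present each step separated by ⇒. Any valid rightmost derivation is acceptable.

S ⇒ a D ⇒ a * + D ⇒ a * + S ⇒ a * + a D ⇒ a * + a S ⇒ a * + a a D ⇒ a * + a a b *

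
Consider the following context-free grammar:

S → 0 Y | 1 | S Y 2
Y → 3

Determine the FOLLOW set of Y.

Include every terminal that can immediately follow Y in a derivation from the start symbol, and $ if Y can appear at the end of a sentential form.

We compute FOLLOW(Y) using the standard algorithm.
FOLLOW(S) starts with {$}.
FIRST(S) = {0, 1}
FIRST(Y) = {3}
FOLLOW(S) = {$, 3}
FOLLOW(Y) = {$, 2, 3}
Therefore, FOLLOW(Y) = {$, 2, 3}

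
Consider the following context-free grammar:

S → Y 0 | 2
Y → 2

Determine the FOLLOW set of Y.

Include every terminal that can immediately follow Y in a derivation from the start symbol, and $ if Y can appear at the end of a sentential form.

We compute FOLLOW(Y) using the standard algorithm.
FOLLOW(S) starts with {$}.
FIRST(S) = {2}
FIRST(Y) = {2}
FOLLOW(S) = {$}
FOLLOW(Y) = {0}
Therefore, FOLLOW(Y) = {0}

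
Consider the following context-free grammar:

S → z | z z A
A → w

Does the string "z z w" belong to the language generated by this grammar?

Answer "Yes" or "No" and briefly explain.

Yes - a valid derivation exists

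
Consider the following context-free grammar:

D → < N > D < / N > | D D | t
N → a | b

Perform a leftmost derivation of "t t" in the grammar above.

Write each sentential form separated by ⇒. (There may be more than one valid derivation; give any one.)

D ⇒ D D ⇒ t D ⇒ t t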